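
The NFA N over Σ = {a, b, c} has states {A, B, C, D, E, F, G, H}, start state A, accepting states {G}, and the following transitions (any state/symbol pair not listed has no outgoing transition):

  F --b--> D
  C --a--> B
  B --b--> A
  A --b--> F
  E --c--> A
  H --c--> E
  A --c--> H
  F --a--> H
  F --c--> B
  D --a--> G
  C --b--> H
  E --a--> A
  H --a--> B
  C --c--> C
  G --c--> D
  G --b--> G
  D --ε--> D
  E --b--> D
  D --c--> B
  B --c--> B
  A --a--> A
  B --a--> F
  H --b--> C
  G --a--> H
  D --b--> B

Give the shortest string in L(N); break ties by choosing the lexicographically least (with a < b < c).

A breadth-first search from A reaches an accepting state first via the path A → F → D → G on input bba.
No string of length < 3 is accepted (BFS exhausts all shorter strings without reaching an accepting state), and bba is the lexicographically least accepting string of length 3.

bba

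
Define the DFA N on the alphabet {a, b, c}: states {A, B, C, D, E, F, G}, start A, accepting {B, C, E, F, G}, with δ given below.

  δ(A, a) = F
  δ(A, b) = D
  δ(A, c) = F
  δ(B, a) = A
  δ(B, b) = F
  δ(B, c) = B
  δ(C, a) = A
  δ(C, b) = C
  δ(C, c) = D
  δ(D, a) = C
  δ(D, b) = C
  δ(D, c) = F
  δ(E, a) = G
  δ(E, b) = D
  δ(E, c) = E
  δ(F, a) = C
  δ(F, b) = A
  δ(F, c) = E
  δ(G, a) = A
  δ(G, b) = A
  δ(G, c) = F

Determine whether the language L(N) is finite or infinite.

infinite

State A is reachable from the start and can reach an accepting state, and it lies on the cycle A → D → C → A.
Traversing that cycle any number of times yields accepted strings of unbounded length, so the language is infinite.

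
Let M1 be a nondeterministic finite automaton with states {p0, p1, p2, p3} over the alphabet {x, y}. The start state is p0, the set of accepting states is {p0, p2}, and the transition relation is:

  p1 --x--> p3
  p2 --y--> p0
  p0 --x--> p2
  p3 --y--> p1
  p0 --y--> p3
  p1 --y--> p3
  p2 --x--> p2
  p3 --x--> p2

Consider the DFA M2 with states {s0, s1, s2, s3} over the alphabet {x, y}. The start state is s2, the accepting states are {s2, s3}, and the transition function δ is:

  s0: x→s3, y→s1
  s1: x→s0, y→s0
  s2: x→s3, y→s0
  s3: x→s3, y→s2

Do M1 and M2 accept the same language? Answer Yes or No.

Yes

Exploring the product automaton M1 × M2 from the start pair (p0, s2), following both machines on each input symbol, reaches 4 state pairs: (p0, s2), (p2, s3), (p3, s0), (p1, s1).
M1 accepts in {p0, p2} and M2 accepts in {s2, s3}. In every reachable pair the two components are either both accepting — (p0, s2), (p2, s3) — or both non-accepting, so no string is accepted by exactly one of the machines: L(M1) \ L(M2) and L(M2) \ L(M1) are both empty.
Hence every string is accepted by M1 iff it is accepted by M2, and the two languages coincide.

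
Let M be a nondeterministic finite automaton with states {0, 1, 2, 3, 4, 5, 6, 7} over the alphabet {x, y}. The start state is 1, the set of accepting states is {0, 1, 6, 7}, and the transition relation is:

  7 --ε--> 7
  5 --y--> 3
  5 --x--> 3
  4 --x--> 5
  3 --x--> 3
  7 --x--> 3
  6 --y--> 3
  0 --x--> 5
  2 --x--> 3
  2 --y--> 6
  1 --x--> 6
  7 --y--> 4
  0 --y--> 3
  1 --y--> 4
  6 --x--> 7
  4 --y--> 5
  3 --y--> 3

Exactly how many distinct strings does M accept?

The useful subgraph on states {1, 6, 7} is acyclic, so L(M) is finite; the longest accepting path visits 3 useful states, giving maximum string length 2.
Counting accepting paths from 1 by length: 1 of length 0, 1 of length 1, 1 of length 2. Total 3.

3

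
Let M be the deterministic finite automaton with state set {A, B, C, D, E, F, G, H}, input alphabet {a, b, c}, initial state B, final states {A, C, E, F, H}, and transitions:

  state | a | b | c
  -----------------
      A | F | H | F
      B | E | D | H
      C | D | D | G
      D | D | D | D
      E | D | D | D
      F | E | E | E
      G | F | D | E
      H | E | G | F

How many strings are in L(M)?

The useful subgraph on states {B, E, F, G, H} is acyclic, so L(M) is finite; the longest accepting path visits 5 useful states, giving maximum string length 4.
Counting accepting paths from B by length: 2 of length 1, 2 of length 2, 5 of length 3, 3 of length 4. Total 12.

12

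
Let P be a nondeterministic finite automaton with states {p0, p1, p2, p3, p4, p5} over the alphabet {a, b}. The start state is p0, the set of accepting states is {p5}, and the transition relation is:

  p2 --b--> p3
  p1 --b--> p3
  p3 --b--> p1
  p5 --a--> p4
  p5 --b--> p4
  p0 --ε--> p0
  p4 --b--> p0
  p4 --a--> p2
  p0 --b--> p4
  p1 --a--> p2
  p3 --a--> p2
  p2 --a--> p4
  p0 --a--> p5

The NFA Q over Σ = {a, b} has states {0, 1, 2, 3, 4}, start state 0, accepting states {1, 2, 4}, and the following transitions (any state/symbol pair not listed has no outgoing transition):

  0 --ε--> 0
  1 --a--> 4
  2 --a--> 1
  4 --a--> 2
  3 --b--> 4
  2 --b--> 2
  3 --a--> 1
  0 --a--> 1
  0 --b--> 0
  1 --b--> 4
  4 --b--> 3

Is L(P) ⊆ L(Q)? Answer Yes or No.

Exploring the product automaton P × Q from the start pair (p0, 0), following both machines on each input symbol, reaches 20 state pairs: (p0, 0), (p5, 1), (p4, 0), (p4, 4), (p2, 1), (p2, 2), (p0, 3), (p3, 4), (p4, 1), (p3, 2), (p1, 3), (p2, 4), (p0, 4), (p1, 2), (p4, 2), (p3, 3), (p5, 2), (p4, 3), (p0, 2), (p1, 4).
P accepts in {p5} and Q accepts in {1, 2, 4}. The reachable pairs whose P-component is accepting are (p5, 1), (p5, 2); in each of them the Q-component is accepting too, so the product for L(P) \ L(Q) (P-component accepting, Q-component rejecting) has no reachable accepting pair and the difference is empty.
Hence every string in L(P) is also in L(Q).

Yes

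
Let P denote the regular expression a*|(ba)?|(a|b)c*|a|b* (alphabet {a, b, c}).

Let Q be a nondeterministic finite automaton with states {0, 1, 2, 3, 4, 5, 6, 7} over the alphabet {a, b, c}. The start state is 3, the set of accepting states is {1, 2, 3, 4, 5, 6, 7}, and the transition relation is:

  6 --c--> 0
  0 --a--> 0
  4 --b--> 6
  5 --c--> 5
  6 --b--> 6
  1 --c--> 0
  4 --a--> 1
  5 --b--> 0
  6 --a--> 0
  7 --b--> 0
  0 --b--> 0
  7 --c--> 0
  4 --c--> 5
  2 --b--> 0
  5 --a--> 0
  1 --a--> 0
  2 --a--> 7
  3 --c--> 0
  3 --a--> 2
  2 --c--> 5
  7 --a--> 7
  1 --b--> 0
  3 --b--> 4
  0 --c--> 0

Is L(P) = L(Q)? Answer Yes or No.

Yes

Converting the expression P to a DFA (subset construction, then merging equivalent states) gives the minimal DFA with states {p0, p1, p2, p3, p4, p5, p6, p7}, start state p0, accepting states {p0, p1, p2, p4, p5, p6, p7} and transitions p0: a→p1, b→p2, c→p3; p1: a→p4, b→p3, c→p5; p2: a→p6, b→p7, c→p5; p3: a→p3, b→p3, c→p3; p4: a→p4, b→p3, c→p3; p5: a→p3, b→p3, c→p5; p6: a→p3, b→p3, c→p3; p7: a→p3, b→p7, c→p3.
Exploring the product automaton P × Q from the start pair (p0, 3), following both machines on each input symbol, reaches 8 state pairs: (p0, 3), (p1, 2), (p2, 4), (p3, 0), (p4, 7), (p5, 5), (p6, 1), (p7, 6).
P accepts in {p0, p1, p2, p4, p5, p6, p7} and Q accepts in {1, 2, 3, 4, 5, 6, 7}. In every reachable pair the two components are either both accepting — (p0, 3), (p1, 2), (p2, 4), (p4, 7), (p5, 5), (p6, 1), (p7, 6) — or both non-accepting, so no string is accepted by exactly one of the machines: L(P) \ L(Q) and L(Q) \ L(P) are both empty.
Hence every string is accepted by P iff it is accepted by Q, and the two languages coincide.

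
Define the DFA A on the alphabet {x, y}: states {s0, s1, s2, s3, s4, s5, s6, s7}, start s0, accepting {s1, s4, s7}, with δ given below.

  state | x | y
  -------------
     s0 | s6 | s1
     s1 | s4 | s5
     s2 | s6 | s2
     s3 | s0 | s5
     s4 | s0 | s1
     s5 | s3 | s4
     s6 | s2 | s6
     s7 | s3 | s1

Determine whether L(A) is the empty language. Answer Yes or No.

No

The string y is accepted: the run s0 → s1 ends in the accepting state s1.
Since at least one string is accepted, L(A) is not empty.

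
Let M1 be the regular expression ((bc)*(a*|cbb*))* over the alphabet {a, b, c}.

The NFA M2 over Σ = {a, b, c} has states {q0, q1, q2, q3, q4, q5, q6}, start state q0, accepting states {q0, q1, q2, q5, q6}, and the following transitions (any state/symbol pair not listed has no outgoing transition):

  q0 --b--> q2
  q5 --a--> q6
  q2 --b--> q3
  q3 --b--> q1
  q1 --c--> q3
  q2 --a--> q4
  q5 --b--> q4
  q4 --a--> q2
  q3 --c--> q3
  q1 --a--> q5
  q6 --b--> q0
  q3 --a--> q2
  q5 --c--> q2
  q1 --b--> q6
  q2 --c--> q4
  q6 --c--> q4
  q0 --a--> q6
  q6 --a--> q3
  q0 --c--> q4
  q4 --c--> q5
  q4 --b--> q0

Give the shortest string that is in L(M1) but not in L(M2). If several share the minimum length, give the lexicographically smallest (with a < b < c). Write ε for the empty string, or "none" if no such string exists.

aa

The string aa is accepted by M1 but not by M2.
No shorter string lies in the difference, and aa is the lexicographically first length-2 string in L(M1) \ L(M2).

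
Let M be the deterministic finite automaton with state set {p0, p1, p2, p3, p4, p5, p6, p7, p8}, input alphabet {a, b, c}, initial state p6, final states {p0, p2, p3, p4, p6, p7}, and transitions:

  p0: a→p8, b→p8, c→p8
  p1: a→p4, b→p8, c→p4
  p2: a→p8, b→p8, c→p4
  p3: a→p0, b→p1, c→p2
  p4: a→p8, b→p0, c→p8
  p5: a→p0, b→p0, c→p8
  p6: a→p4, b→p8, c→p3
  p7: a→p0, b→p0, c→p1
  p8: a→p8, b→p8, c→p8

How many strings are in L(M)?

The useful subgraph on states {p0, p1, p2, p3, p4, p6} is acyclic, so L(M) is finite; the longest accepting path visits 5 useful states, giving maximum string length 4.
Counting accepting paths from p6 by length: 1 of length 0, 2 of length 1, 3 of length 2, 3 of length 3, 3 of length 4. Total 12.

12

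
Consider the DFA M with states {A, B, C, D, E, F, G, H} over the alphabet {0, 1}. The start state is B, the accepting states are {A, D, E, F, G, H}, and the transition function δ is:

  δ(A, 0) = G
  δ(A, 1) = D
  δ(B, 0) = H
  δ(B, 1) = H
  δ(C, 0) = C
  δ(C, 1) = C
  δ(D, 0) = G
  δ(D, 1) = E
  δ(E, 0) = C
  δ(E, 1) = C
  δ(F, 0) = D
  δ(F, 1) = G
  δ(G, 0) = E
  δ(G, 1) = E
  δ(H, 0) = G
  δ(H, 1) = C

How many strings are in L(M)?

The useful subgraph on states {B, E, G, H} is acyclic, so L(M) is finite; the longest accepting path visits 4 useful states, giving maximum string length 3.
Counting accepting paths from B by length: 2 of length 1, 2 of length 2, 4 of length 3. Total 8.

8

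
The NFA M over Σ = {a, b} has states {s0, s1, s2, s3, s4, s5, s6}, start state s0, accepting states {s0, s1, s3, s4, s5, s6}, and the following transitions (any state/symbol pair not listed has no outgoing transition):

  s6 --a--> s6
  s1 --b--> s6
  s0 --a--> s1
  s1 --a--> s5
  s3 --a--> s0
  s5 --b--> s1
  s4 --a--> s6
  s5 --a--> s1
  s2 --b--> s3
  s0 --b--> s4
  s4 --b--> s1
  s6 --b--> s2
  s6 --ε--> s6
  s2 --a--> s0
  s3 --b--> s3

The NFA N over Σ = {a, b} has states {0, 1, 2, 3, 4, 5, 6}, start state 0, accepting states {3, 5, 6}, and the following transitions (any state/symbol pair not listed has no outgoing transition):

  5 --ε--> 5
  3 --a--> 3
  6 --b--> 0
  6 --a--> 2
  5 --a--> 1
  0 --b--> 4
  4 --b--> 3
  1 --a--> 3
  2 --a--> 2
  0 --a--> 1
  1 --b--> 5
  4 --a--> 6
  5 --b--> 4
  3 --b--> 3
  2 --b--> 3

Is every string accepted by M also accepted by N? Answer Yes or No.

The empty string ε is in L(M) but not in L(N).
So L(M) ⊄ L(N).

No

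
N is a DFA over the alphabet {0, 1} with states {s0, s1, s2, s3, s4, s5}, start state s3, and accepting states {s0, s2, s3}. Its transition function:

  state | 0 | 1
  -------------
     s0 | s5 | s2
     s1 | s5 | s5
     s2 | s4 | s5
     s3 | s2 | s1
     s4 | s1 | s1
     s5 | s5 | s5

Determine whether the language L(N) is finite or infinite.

finite

The useful states (reachable from s3 and able to reach an accepting state) are {s2, s3}.
Restricted to these states the transition graph has no cycle, so every accepting path has bounded length and L is finite.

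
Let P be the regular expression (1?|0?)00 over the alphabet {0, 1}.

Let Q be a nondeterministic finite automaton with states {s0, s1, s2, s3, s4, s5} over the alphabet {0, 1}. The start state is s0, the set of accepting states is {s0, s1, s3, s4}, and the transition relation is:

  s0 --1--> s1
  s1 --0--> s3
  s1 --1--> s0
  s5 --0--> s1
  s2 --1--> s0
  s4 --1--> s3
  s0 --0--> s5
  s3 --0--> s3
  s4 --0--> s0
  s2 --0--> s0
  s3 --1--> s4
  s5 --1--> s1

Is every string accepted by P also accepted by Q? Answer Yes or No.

Yes

Converting the expression P to a DFA (subset construction, then merging equivalent states) gives the minimal DFA with states {p0, p1, p2, p3, p4, p5, p6}, start state p0, accepting states {p3, p6} and transitions p0: 0→p1, 1→p2; p1: 0→p3, 1→p4; p2: 0→p5, 1→p4; p3: 0→p6, 1→p4; p4: 0→p4, 1→p4; p5: 0→p6, 1→p4; p6: 0→p4, 1→p4.
Exploring the product automaton P × Q from the start pair (p0, s0), following both machines on each input symbol, reaches 11 state pairs: (p0, s0), (p1, s5), (p2, s1), (p3, s1), (p4, s1), (p5, s3), (p4, s0), (p6, s3), (p4, s3), (p4, s4), (p4, s5).
P accepts in {p3, p6} and Q accepts in {s0, s1, s3, s4}. The reachable pairs whose P-component is accepting are (p3, s1), (p6, s3); in each of them the Q-component is accepting too, so the product for L(P) \ L(Q) (P-component accepting, Q-component rejecting) has no reachable accepting pair and the difference is empty.
Hence every string in L(P) is also in L(Q).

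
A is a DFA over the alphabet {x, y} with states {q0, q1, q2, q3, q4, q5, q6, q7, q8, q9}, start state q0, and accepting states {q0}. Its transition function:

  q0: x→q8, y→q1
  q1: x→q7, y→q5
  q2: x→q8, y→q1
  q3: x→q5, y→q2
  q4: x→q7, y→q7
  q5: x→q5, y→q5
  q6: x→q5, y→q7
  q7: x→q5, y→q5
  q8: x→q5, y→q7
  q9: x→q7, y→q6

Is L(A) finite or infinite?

finite

The useful states (reachable from q0 and able to reach an accepting state) are {q0}.
Restricted to these states the transition graph has no cycle, so every accepting path has bounded length and L is finite.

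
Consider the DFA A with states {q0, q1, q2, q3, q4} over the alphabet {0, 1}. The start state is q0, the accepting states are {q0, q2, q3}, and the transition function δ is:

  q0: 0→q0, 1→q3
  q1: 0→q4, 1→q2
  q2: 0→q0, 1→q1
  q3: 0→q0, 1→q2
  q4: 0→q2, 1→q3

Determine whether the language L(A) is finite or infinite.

State q0 is reachable from the start and can reach an accepting state, and it lies on the cycle q0 → q0.
Traversing that cycle any number of times yields accepted strings of unbounded length, so the language is infinite.

infinite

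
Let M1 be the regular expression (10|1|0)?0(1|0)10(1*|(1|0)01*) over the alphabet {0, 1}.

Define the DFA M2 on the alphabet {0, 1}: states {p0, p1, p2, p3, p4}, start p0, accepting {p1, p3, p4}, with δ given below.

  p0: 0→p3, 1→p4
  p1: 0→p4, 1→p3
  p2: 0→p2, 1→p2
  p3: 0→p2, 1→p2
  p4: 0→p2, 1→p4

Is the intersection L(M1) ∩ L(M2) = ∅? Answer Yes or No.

Converting the expression M1 to a DFA (subset construction, then merging equivalent states) gives the minimal DFA with states {r0, r1, r2, r3, r4, r5, r6, r7, r8, r9, r10, r11}, start state r0, accepting states {r8, r10, r11} and transitions r0: 0→r1, 1→r2; r1: 0→r3, 1→r4; r2: 0→r1, 1→r5; r3: 0→r4, 1→r6; r4: 0→r5, 1→r7; r5: 0→r5, 1→r5; r6: 0→r8, 1→r7; r7: 0→r8, 1→r5; r8: 0→r9, 1→r10; r9: 0→r11, 1→r5; r10: 0→r11, 1→r11; r11: 0→r5, 1→r11.
Exploring the product automaton M1 × M2 from the start pair (r0, p0), following both machines on each input symbol, reaches 14 state pairs: (r0, p0), (r1, p3), (r2, p4), (r3, p2), (r4, p2), (r1, p2), (r5, p4), (r6, p2), (r5, p2), (r7, p2), (r8, p2), (r9, p2), (r10, p2), (r11, p2).
M1 accepts in {r8, r10, r11} and M2 accepts in {p1, p3, p4}; no reachable pair has both components accepting, so no string drives both machines to acceptance simultaneously and L(M1) ∩ L(M2) = ∅.
So no string is accepted by both, and the intersection is empty.

Yes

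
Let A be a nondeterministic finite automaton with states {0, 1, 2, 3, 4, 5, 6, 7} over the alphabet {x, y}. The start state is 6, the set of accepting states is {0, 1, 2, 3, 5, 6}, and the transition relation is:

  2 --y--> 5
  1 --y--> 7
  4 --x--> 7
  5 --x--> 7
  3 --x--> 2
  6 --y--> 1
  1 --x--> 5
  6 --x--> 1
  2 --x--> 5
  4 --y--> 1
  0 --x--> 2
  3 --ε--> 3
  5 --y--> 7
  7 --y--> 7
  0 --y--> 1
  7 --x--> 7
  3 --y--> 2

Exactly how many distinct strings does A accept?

5

The useful subgraph on states {1, 5, 6} is acyclic, so L(A) is finite; the longest accepting path visits 3 useful states, giving maximum string length 2.
Counting accepting paths from 6 by length: 1 of length 0, 2 of length 1, 2 of length 2. Total 5.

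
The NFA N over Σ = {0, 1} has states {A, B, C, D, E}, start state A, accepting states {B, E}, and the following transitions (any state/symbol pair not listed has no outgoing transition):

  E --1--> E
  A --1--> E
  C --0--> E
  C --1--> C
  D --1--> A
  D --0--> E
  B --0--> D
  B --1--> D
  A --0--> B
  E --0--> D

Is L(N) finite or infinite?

State A is reachable from the start and can reach an accepting state, and it lies on the cycle A → B → D → A.
Traversing that cycle any number of times yields accepted strings of unbounded length, so the language is infinite.

infinite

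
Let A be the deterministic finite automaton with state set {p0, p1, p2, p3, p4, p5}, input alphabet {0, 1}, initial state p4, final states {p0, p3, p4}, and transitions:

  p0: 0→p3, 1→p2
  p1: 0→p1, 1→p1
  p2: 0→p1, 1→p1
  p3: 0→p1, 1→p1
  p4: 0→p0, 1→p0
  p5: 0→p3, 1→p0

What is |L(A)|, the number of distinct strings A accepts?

5

The useful subgraph on states {p0, p3, p4} is acyclic, so L(A) is finite; the longest accepting path visits 3 useful states, giving maximum string length 2.
Counting accepting paths from p4 by length: 1 of length 0, 2 of length 1, 2 of length 2. Total 5.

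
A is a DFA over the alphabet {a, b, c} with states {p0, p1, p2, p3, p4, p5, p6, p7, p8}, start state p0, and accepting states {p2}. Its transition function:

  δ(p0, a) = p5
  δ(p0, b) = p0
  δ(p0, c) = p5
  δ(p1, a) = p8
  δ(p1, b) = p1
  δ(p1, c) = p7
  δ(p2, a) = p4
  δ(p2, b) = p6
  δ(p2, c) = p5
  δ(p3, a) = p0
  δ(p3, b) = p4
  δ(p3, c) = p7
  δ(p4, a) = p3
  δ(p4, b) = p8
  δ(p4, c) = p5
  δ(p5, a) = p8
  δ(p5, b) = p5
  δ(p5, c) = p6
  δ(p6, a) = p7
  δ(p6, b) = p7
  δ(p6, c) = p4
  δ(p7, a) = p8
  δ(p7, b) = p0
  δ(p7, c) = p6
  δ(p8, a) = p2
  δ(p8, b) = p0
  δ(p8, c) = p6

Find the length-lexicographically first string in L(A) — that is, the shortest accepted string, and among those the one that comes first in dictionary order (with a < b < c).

A breadth-first search from p0 reaches an accepting state first via the path p0 → p5 → p8 → p2 on input aaa.
No string of length < 3 is accepted (BFS exhausts all shorter strings without reaching an accepting state), and aaa is the lexicographically least accepting string of length 3.

aaa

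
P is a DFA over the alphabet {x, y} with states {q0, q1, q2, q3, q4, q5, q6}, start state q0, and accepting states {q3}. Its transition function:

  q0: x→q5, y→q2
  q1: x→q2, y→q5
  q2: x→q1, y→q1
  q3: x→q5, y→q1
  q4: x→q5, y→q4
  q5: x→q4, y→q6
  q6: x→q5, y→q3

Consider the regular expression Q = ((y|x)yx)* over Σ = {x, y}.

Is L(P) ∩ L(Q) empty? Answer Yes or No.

Converting the expression Q to a DFA (subset construction, then merging equivalent states) gives the minimal DFA with states {r0, r1, r2, r3}, start state r0, accepting states {r0} and transitions r0: x→r1, y→r1; r1: x→r2, y→r3; r2: x→r2, y→r2; r3: x→r0, y→r2.
Exploring the product automaton P × Q from the start pair (q0, r0), following both machines on each input symbol, reaches 20 state pairs: (q0, r0), (q5, r1), (q2, r1), (q4, r2), (q6, r3), (q1, r2), (q1, r3), (q5, r2), (q5, r0), (q3, r2), (q2, r2), (q2, r0), (q6, r2), (q4, r1), (q6, r1), (q1, r1), (q4, r3), (q3, r3), (q5, r3), (q4, r0).
P accepts in {q3} and Q accepts in {r0}; no reachable pair has both components accepting, so no string drives both machines to acceptance simultaneously and L(P) ∩ L(Q) = ∅.
So no string is accepted by both, and the intersection is empty.

Yes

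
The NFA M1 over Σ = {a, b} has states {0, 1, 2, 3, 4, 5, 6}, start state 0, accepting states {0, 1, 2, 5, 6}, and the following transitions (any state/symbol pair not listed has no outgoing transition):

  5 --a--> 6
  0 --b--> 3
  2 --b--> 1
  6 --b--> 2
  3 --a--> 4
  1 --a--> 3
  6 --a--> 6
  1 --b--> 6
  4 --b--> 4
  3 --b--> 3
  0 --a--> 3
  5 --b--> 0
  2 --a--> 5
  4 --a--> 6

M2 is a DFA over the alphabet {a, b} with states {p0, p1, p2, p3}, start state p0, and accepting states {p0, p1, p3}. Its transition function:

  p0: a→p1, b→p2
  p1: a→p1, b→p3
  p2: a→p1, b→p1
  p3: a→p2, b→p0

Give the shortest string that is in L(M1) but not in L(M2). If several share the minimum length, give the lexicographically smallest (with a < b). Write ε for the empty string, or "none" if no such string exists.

aaba

The string aaba is accepted by M1 but not by M2.
No shorter string lies in the difference, and aaba is the lexicographically first length-4 string in L(M1) \ L(M2).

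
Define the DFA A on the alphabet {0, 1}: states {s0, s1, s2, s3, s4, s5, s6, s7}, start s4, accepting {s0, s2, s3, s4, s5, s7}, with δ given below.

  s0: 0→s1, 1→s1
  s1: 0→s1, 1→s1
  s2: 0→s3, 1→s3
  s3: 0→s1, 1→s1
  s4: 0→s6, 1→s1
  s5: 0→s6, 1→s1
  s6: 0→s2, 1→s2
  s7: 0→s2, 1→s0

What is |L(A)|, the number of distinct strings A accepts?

7

The useful subgraph on states {s2, s3, s4, s6} is acyclic, so L(A) is finite; the longest accepting path visits 4 useful states, giving maximum string length 3.
Counting accepting paths from s4 by length: 1 of length 0, 2 of length 2, 4 of length 3. Total 7.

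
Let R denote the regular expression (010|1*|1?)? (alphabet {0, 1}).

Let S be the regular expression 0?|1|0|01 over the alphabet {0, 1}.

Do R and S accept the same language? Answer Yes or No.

The string 11 is accepted by R but rejected by S.
So L(R) ≠ L(S).

No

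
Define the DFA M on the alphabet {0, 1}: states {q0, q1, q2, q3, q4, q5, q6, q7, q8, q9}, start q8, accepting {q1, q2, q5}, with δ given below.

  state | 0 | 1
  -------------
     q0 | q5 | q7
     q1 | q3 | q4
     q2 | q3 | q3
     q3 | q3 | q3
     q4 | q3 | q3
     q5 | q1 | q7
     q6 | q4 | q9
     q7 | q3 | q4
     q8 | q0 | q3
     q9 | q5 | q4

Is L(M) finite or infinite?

The useful states (reachable from q8 and able to reach an accepting state) are {q0, q1, q5, q8}.
Restricted to these states the transition graph has no cycle, so every accepting path has bounded length and L is finite.

finite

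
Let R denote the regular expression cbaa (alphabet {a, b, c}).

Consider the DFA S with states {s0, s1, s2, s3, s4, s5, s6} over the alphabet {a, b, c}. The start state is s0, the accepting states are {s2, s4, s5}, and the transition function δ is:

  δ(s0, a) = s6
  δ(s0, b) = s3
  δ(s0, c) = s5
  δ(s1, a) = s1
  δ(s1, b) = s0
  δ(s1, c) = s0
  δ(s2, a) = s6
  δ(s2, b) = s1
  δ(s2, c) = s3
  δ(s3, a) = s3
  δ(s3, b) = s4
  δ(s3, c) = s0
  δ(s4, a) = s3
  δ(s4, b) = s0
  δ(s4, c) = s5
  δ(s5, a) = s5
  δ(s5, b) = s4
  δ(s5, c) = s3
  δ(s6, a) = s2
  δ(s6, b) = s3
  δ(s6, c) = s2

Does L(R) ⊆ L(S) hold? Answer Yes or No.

No

The string cbaa is in L(R) but not in L(S).
So L(R) ⊄ L(S).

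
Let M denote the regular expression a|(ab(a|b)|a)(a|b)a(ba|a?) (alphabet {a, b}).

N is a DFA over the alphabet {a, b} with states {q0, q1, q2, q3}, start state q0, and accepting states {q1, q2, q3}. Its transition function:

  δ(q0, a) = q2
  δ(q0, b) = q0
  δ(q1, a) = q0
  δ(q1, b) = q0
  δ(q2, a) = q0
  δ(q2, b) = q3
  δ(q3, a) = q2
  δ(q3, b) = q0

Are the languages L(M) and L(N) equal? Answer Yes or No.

No

The string aaaa is accepted by M but rejected by N.
So L(M) ≠ L(N).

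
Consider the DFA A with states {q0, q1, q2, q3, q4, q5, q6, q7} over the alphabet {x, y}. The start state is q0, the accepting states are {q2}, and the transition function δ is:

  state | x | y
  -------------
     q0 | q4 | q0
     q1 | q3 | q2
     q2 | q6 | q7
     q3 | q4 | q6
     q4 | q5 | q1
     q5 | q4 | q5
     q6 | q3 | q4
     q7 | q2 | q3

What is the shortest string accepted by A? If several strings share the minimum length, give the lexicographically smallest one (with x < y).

xyy

A breadth-first search from q0 reaches an accepting state first via the path q0 → q4 → q1 → q2 on input xyy.
No string of length < 3 is accepted (BFS exhausts all shorter strings without reaching an accepting state), and xyy is the lexicographically least accepting string of length 3.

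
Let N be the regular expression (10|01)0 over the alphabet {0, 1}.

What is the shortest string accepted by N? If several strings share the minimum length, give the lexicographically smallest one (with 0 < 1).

By inspection of the expression, no string of length less than 3 matches, and 010 is the lexicographically first match of length 3.

010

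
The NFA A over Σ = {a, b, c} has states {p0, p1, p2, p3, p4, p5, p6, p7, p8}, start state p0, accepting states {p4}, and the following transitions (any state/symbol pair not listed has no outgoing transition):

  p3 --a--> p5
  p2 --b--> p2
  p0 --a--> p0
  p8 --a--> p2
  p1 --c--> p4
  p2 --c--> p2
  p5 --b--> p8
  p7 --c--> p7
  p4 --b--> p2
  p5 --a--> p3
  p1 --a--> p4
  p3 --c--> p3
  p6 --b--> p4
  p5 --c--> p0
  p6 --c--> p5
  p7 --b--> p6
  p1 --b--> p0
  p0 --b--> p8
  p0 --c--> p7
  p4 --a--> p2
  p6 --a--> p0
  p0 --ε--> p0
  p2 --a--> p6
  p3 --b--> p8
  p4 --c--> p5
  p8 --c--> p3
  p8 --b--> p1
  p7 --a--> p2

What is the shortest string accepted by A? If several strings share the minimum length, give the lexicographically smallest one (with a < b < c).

A breadth-first search from p0 reaches an accepting state first via the path p0 → p8 → p1 → p4 on input bba.
No string of length < 3 is accepted (BFS exhausts all shorter strings without reaching an accepting state), and bba is the lexicographically least accepting string of length 3.

bba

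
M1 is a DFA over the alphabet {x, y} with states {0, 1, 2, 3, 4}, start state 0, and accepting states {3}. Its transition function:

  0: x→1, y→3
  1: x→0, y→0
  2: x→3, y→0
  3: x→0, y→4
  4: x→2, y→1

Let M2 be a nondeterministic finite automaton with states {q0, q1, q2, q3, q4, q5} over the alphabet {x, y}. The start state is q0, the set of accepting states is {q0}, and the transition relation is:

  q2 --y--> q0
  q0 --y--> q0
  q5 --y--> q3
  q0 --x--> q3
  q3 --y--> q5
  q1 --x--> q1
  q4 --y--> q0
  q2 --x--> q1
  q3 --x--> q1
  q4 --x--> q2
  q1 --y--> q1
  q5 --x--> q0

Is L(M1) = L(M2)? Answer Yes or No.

No

The string xxy is accepted by M1 but rejected by M2.
So L(M1) ≠ L(M2).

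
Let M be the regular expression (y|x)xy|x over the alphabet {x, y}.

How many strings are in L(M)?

The expression has no Kleene star, so L(M) is finite. Expanding the alternatives gives {x, xxy, yxy}.
That is 1 of length 1, 2 of length 3: 3 strings in all.

3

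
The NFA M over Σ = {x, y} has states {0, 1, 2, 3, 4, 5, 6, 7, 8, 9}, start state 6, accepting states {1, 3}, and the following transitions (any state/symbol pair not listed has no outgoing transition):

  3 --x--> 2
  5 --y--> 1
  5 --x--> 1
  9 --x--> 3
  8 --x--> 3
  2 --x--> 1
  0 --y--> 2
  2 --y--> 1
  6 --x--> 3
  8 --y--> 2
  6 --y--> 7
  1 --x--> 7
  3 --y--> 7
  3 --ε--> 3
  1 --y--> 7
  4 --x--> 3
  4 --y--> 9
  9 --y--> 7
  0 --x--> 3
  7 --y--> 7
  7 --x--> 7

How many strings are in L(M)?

3

The useful subgraph on states {1, 2, 3, 6} is acyclic, so L(M) is finite; the longest accepting path visits 4 useful states, giving maximum string length 3.
Counting accepting paths from 6 by length: 1 of length 1, 2 of length 3. Total 3.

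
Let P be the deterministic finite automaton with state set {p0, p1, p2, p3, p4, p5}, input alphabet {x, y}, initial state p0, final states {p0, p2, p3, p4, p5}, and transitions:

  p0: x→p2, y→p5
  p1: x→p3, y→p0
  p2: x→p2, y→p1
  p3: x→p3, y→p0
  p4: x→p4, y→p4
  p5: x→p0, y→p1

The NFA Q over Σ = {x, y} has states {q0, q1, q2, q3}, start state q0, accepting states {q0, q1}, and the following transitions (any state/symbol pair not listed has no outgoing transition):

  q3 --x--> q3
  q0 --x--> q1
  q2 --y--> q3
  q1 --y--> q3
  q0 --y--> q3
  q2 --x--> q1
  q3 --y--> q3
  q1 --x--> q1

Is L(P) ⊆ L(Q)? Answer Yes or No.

The string y is in L(P) but not in L(Q).
So L(P) ⊄ L(Q).

No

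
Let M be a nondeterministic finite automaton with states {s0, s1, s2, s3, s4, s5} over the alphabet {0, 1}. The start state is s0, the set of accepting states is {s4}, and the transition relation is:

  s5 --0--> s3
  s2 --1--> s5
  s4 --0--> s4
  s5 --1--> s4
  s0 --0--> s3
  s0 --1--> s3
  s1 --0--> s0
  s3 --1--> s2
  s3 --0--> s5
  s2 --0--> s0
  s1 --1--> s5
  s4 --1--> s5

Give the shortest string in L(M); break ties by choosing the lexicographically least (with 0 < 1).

A breadth-first search from s0 reaches an accepting state first via the path s0 → s3 → s5 → s4 on input 001.
No string of length < 3 is accepted (BFS exhausts all shorter strings without reaching an accepting state), and 001 is the lexicographically least accepting string of length 3.

001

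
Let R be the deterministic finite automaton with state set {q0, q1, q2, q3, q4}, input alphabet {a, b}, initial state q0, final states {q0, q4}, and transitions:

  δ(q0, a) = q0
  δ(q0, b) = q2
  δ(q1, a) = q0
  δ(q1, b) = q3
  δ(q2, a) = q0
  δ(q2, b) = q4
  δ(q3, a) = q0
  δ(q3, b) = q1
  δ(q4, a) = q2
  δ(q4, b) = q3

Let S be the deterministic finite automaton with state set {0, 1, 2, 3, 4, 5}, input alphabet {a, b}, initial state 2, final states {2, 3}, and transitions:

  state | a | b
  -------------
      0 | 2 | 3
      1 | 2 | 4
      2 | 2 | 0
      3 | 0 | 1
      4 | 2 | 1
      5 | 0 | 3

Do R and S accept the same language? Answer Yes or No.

Yes

Exploring the product automaton R × S from the start pair (q0, 2), following both machines on each input symbol, reaches 5 state pairs: (q0, 2), (q2, 0), (q4, 3), (q3, 1), (q1, 4).
R accepts in {q0, q4} and S accepts in {2, 3}. In every reachable pair the two components are either both accepting — (q0, 2), (q4, 3) — or both non-accepting, so no string is accepted by exactly one of the machines: L(R) \ L(S) and L(S) \ L(R) are both empty.
Hence every string is accepted by R iff it is accepted by S, and the two languages coincide.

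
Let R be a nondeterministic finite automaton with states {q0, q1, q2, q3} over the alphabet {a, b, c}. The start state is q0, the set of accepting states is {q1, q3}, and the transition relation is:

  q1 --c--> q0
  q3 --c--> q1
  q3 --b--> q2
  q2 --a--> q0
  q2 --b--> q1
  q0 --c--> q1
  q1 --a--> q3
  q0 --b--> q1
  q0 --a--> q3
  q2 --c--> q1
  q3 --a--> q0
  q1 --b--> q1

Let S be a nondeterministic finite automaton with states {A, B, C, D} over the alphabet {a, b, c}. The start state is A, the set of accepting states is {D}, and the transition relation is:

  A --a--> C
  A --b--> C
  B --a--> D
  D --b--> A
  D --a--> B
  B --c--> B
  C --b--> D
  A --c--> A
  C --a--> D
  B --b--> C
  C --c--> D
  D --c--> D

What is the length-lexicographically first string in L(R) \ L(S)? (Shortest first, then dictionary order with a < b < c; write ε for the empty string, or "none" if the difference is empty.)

a

The string a is accepted by R but not by S.
No shorter string lies in the difference, and a is the lexicographically first length-1 string in L(R) \ L(S).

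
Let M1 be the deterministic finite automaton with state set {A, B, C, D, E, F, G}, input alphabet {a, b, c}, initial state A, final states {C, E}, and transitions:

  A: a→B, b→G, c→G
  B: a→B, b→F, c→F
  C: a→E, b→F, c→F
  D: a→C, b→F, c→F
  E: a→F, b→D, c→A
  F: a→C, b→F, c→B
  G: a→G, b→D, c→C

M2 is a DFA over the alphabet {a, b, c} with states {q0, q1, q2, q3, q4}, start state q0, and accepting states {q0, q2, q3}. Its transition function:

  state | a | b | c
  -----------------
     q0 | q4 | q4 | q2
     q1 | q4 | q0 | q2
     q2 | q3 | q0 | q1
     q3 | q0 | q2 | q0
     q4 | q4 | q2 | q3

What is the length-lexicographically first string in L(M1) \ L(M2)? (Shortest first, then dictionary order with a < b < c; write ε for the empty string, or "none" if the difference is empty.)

The string cc is accepted by M1 but not by M2.
No shorter string lies in the difference, and cc is the lexicographically first length-2 string in L(M1) \ L(M2).

cc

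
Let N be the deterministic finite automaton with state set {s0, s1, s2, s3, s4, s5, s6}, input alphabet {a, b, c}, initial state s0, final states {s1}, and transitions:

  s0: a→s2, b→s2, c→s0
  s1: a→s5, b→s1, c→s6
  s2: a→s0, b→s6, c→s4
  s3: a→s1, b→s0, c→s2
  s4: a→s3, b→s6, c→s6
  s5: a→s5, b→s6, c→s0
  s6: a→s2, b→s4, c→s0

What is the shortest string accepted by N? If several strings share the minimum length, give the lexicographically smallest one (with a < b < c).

A breadth-first search from s0 reaches an accepting state first via the path s0 → s2 → s4 → s3 → s1 on input acaa.
No string of length < 4 is accepted (BFS exhausts all shorter strings without reaching an accepting state), and acaa is the lexicographically least accepting string of length 4.

acaa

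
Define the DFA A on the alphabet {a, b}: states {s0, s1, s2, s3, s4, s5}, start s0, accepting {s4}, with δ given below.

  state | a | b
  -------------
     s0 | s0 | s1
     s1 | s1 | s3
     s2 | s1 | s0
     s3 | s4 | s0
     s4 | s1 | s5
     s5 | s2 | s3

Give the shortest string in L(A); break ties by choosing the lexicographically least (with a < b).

bba

A breadth-first search from s0 reaches an accepting state first via the path s0 → s1 → s3 → s4 on input bba.
No string of length < 3 is accepted (BFS exhausts all shorter strings without reaching an accepting state), and bba is the lexicographically least accepting string of length 3.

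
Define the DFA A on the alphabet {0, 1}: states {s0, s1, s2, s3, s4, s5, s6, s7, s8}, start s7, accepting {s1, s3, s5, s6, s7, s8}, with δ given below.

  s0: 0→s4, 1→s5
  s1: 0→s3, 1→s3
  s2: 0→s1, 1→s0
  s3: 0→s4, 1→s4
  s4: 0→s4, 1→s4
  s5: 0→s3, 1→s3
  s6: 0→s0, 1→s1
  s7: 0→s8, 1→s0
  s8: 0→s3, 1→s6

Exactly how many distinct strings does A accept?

13

The useful subgraph on states {s0, s1, s3, s5, s6, s7, s8} is acyclic, so L(A) is finite; the longest accepting path visits 6 useful states, giving maximum string length 5.
Counting accepting paths from s7 by length: 1 of length 0, 1 of length 1, 3 of length 2, 3 of length 3, 3 of length 4, 2 of length 5. Total 13.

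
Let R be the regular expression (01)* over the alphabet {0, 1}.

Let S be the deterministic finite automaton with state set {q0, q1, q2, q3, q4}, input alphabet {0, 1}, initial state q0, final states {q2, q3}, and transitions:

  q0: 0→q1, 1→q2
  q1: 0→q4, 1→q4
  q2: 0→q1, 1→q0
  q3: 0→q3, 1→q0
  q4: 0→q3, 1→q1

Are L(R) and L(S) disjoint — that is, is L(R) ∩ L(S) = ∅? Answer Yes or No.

Converting the expression R to a DFA (subset construction, then merging equivalent states) gives the minimal DFA with states {r0, r1, r2}, start state r0, accepting states {r0} and transitions r0: 0→r1, 1→r2; r1: 0→r2, 1→r0; r2: 0→r2, 1→r2.
Exploring the product automaton R × S from the start pair (r0, q0), following both machines on each input symbol, reaches 9 state pairs: (r0, q0), (r1, q1), (r2, q2), (r2, q4), (r0, q4), (r2, q1), (r2, q0), (r2, q3), (r1, q3).
R accepts in {r0} and S accepts in {q2, q3}; no reachable pair has both components accepting, so no string drives both machines to acceptance simultaneously and L(R) ∩ L(S) = ∅.
So no string is accepted by both, and the intersection is empty.

Yes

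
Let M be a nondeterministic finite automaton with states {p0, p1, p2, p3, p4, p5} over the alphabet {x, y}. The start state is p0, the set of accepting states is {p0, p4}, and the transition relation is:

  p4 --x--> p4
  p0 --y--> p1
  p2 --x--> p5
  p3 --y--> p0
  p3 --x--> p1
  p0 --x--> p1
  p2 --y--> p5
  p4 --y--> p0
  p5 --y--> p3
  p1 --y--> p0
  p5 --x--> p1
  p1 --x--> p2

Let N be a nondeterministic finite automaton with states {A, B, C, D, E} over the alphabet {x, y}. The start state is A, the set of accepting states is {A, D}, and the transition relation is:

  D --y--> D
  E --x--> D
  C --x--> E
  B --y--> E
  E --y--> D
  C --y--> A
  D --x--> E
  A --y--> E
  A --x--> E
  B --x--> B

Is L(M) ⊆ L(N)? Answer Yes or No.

Yes

Exploring the product automaton M × N from the start pair (p0, A), following both machines on each input symbol, reaches 9 state pairs: (p0, A), (p1, E), (p2, D), (p0, D), (p5, E), (p5, D), (p1, D), (p3, D), (p2, E).
M accepts in {p0, p4} and N accepts in {A, D}. The reachable pairs whose M-component is accepting are (p0, A), (p0, D); in each of them the N-component is accepting too, so the product for L(M) \ L(N) (M-component accepting, N-component rejecting) has no reachable accepting pair and the difference is empty.
Hence every string in L(M) is also in L(N).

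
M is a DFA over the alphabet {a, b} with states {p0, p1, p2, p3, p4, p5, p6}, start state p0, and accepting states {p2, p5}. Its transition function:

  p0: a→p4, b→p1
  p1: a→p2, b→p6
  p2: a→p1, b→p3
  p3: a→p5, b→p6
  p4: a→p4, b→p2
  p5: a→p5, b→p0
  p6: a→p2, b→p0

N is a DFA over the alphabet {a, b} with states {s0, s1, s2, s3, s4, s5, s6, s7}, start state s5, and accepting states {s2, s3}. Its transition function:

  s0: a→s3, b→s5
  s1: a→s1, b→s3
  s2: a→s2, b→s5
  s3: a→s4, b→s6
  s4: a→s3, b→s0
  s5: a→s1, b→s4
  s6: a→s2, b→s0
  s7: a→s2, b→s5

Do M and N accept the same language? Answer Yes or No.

Exploring the product automaton M × N from the start pair (p0, s5), following both machines on each input symbol, reaches 7 state pairs: (p0, s5), (p4, s1), (p1, s4), (p2, s3), (p6, s0), (p3, s6), (p5, s2).
M accepts in {p2, p5} and N accepts in {s2, s3}. In every reachable pair the two components are either both accepting — (p2, s3), (p5, s2) — or both non-accepting, so no string is accepted by exactly one of the machines: L(M) \ L(N) and L(N) \ L(M) are both empty.
Hence every string is accepted by M iff it is accepted by N, and the two languages coincide.

Yes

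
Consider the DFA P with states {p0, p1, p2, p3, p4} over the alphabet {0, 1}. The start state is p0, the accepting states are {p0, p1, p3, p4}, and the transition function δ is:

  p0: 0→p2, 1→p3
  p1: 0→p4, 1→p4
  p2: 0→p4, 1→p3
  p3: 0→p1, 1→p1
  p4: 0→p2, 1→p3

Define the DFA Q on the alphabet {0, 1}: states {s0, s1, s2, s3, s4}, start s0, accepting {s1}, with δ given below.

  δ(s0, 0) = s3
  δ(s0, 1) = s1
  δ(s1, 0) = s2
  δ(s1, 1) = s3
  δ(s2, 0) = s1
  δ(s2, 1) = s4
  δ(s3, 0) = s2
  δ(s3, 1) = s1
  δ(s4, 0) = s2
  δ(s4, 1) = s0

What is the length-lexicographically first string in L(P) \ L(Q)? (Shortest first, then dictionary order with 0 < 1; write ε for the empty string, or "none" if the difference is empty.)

The empty string ε is accepted by P but not by Q.
Since ε is the unique shortest string, it is the required witness.

ε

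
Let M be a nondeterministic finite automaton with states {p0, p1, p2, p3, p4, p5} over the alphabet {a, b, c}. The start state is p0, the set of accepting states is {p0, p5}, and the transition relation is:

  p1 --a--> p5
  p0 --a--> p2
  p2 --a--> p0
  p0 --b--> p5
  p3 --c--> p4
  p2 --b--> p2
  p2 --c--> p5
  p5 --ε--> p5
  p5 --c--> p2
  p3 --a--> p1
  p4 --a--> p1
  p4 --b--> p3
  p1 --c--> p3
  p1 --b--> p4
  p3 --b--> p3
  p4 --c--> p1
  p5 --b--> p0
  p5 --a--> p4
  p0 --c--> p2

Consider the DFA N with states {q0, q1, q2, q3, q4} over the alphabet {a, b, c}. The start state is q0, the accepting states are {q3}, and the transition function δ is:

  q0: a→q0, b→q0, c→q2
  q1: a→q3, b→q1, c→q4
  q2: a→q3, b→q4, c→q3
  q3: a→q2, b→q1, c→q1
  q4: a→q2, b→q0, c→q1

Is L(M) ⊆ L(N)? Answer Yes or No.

The empty string ε is in L(M) but not in L(N).
So L(M) ⊄ L(N).

No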